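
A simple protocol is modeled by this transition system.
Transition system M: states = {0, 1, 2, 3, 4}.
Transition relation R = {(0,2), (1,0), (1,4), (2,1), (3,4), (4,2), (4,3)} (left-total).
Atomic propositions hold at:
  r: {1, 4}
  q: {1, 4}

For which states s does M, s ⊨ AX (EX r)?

Sat(EX r) = {s : some successor in {1, 4}} = {1, 2, 3}
Sat(AX (EX r)) = {s : every successor in {1, 2, 3}} = {0, 2, 4}

{0, 2, 4}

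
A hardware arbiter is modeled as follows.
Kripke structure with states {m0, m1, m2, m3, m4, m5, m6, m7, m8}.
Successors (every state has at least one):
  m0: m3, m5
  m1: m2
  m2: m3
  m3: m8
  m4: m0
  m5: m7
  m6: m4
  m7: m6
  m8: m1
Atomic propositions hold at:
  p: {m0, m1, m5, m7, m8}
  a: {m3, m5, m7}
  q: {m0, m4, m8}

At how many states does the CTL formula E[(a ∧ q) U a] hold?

Sat(a ∧ q) = ∅
E[(a ∧ q) U a]: least fixpoint, start Z0 = Sat(a) = {m3, m5, m7}, add states in Sat(a ∧ q) with some successor in Z. Already a fixed point.
Sat(E[(a ∧ q) U a]) = {m3, m5, m7}
|Sat(E[(a ∧ q) U a])| = |{m3, m5, m7}| = 3.

3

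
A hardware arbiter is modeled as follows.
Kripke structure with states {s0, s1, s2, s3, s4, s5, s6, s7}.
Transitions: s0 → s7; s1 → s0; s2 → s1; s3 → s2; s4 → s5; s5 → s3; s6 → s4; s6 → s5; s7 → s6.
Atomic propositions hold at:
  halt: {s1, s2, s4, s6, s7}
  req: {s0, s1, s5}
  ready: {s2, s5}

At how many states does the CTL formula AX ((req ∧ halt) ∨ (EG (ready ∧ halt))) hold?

Sat(req ∧ halt) = {s1}
Sat(ready ∧ halt) = {s2}
EG (ready ∧ halt): greatest fixpoint, start Z0 = {s2}, keep only states in Sat with some successor in Z. Z1 = ∅; fixed.
Sat(EG (ready ∧ halt)) = ∅
Sat((req ∧ halt) ∨ (EG (ready ∧ halt))) = {s1}
Sat(AX ((req ∧ halt) ∨ (EG (ready ∧ halt)))) = {s : every successor in {s1}} = {s2}
|Sat(AX ((req ∧ halt) ∨ (EG (ready ∧ halt))))| = |{s2}| = 1.

1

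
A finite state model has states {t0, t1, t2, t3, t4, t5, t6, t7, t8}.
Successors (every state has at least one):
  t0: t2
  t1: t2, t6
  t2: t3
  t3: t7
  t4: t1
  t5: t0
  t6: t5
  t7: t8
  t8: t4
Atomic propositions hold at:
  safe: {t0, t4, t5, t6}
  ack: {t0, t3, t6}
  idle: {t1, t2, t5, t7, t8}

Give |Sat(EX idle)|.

Sat(EX idle) = {s : some successor in {t1, t2, t5, t7, t8}} = {t0, t1, t3, t4, t6, t7}
|Sat(EX idle)| = |{t0, t1, t3, t4, t6, t7}| = 6.

6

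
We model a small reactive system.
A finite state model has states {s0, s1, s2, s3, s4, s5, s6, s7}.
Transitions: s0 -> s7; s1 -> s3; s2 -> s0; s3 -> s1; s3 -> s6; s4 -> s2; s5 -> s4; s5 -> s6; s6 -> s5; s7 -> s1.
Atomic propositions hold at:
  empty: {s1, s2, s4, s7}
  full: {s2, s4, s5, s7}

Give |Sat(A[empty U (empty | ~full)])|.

7

Sat(~full) = {s0, s1, s3, s6}
Sat(empty | ~full) = {s0, s1, s2, s3, s4, s6, s7}
A[empty U (empty | ~full)]: least fixpoint, start Z0 = Sat((empty | ~full)) = {s0, s1, s2, s3, s4, s6, s7}, add states in Sat(empty) with every successor in Z. Already a fixed point.
Sat(A[empty U (empty | ~full)]) = {s0, s1, s2, s3, s4, s6, s7}
|Sat(A[empty U (empty | ~full)])| = |{s0, s1, s2, s3, s4, s6, s7}| = 7.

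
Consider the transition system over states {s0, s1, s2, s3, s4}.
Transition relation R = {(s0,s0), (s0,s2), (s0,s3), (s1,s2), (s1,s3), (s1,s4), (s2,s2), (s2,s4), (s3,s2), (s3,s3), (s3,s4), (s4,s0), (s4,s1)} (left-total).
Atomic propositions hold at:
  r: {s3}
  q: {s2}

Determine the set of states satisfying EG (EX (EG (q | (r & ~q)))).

{s0, s1, s2, s3}

Sat(~q) = {s0, s1, s3, s4}
Sat(r & ~q) = {s3}
Sat(q | (r & ~q)) = {s2, s3}
EG (q | (r & ~q)): greatest fixpoint, start Z0 = {s2, s3}, keep only states in Sat with some successor in Z. Already a fixed point.
Sat(EG (q | (r & ~q))) = {s2, s3}
Sat(EX (EG (q | (r & ~q)))) = {s : some successor in {s2, s3}} = {s0, s1, s2, s3}
EG (EX (EG (q | (r & ~q)))): greatest fixpoint, start Z0 = {s0, s1, s2, s3}, keep only states in Sat with some successor in Z. Already a fixed point.
Sat(EG (EX (EG (q | (r & ~q))))) = {s0, s1, s2, s3}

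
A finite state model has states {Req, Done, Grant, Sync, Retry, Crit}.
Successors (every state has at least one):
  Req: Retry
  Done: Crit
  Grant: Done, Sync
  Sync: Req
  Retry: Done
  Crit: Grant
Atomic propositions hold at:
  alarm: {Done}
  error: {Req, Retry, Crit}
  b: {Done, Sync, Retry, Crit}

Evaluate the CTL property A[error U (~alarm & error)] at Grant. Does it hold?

Sat(~alarm) = {Req, Grant, Sync, Retry, Crit}
Sat(~alarm & error) = {Req, Retry, Crit}
A[error U (~alarm & error)]: least fixpoint, start Z0 = Sat((~alarm & error)) = {Req, Retry, Crit}, add states in Sat(error) with every successor in Z. Already a fixed point.
Sat(A[error U (~alarm & error)]) = {Req, Retry, Crit}
Grant ∉ Sat(A[error U (~alarm & error)]) = {Req, Retry, Crit}, so the formula does not hold at Grant.

No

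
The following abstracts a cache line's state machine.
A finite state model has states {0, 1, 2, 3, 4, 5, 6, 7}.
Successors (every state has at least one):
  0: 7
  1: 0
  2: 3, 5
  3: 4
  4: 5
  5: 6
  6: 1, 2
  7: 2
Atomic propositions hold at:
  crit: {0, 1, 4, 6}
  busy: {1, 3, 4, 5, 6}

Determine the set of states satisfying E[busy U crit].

E[busy U crit]: least fixpoint, start Z0 = Sat(crit) = {0, 1, 4, 6}, add states in Sat(busy) with some successor in Z. Z1 = {0, 1, 3, 4, 5, 6}; fixed.
Sat(E[busy U crit]) = {0, 1, 3, 4, 5, 6}

{0, 1, 3, 4, 5, 6}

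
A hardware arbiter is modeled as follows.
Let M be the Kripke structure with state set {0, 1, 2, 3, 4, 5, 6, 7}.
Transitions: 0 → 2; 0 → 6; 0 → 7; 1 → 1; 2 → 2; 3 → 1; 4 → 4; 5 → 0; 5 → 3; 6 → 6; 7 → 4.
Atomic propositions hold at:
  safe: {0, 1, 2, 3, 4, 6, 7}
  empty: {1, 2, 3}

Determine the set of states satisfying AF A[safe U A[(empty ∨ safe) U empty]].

{1, 2, 3}

Sat(empty ∨ safe) = {0, 1, 2, 3, 4, 6, 7}
A[(empty ∨ safe) U empty]: least fixpoint, start Z0 = Sat(empty) = {1, 2, 3}, add states in Sat(empty ∨ safe) with every successor in Z. Already a fixed point.
Sat(A[(empty ∨ safe) U empty]) = {1, 2, 3}
A[safe U A[(empty ∨ safe) U empty]]: least fixpoint, start Z0 = Sat(A[(empty ∨ safe) U empty]) = {1, 2, 3}, add states in Sat(safe) with every successor in Z. Already a fixed point.
Sat(A[safe U A[(empty ∨ safe) U empty]]) = {1, 2, 3}
AF A[safe U A[(empty ∨ safe) U empty]]: least fixpoint, start Z0 = {1, 2, 3}, add states with every successor in Z. Already a fixed point.
Sat(AF A[safe U A[(empty ∨ safe) U empty]]) = {1, 2, 3}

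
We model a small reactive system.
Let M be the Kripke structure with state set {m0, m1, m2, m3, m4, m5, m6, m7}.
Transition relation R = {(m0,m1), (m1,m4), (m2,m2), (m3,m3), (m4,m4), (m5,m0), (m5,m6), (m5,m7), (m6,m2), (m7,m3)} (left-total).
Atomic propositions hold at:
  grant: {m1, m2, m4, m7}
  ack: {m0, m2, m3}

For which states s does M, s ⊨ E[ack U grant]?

{m0, m1, m2, m4, m7}

E[ack U grant]: least fixpoint, start Z0 = Sat(grant) = {m1, m2, m4, m7}, add states in Sat(ack) with some successor in Z. Z1 = {m0, m1, m2, m4, m7}; fixed.
Sat(E[ack U grant]) = {m0, m1, m2, m4, m7}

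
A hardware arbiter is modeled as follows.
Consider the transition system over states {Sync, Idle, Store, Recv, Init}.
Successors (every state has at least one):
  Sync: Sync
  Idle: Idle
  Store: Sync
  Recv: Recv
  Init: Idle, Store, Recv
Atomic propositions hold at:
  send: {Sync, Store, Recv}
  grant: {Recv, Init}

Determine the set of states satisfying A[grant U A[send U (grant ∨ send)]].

Sat(grant ∨ send) = {Sync, Store, Recv, Init}
A[send U (grant ∨ send)]: least fixpoint, start Z0 = Sat((grant ∨ send)) = {Sync, Store, Recv, Init}, add states in Sat(send) with every successor in Z. Already a fixed point.
Sat(A[send U (grant ∨ send)]) = {Sync, Store, Recv, Init}
A[grant U A[send U (grant ∨ send)]]: least fixpoint, start Z0 = Sat(A[send U (grant ∨ send)]) = {Sync, Store, Recv, Init}, add states in Sat(grant) with every successor in Z. Already a fixed point.
Sat(A[grant U A[send U (grant ∨ send)]]) = {Sync, Store, Recv, Init}

{Sync, Store, Recv, Init}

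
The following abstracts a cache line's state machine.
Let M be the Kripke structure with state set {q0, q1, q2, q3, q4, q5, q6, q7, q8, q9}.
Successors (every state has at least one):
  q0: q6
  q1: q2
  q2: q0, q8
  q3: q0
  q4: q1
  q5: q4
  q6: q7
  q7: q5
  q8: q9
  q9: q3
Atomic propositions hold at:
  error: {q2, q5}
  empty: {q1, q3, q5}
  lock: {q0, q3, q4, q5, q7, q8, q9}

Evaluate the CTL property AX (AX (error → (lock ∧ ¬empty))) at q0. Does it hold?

Sat(¬empty) = {q0, q2, q4, q6, q7, q8, q9}
Sat(lock ∧ ¬empty) = {q0, q4, q7, q8, q9}
Sat(error → (lock ∧ ¬empty)) = {q0, q1, q3, q4, q6, q7, q8, q9}
Sat(AX (error → (lock ∧ ¬empty))) = {s : every successor in {q0, q1, q3, q4, q6, q7, q8, q9}} = {q0, q2, q3, q4, q5, q6, q8, q9}
Sat(AX (AX (error → (lock ∧ ¬empty)))) = {s : every successor in {q0, q2, q3, q4, q5, q6, q8, q9}} = {q0, q1, q2, q3, q5, q7, q8, q9}
q0 ∈ Sat(AX (AX (error → (lock ∧ ¬empty)))) = {q0, q1, q2, q3, q5, q7, q8, q9}, so the formula holds at q0.

Yes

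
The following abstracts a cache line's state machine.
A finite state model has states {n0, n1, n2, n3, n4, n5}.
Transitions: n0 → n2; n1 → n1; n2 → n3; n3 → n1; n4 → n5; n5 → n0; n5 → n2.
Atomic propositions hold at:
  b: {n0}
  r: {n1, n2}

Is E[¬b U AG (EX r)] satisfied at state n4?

Sat(¬b) = {n1, n2, n3, n4, n5}
Sat(EX r) = {s : some successor in {n1, n2}} = {n0, n1, n3, n5}
AG (EX r): greatest fixpoint, start Z0 = {n0, n1, n3, n5}, keep only states in Sat with every successor in Z. Z1 = {n1, n3}; fixed.
Sat(AG (EX r)) = {n1, n3}
E[¬b U AG (EX r)]: least fixpoint, start Z0 = Sat(AG (EX r)) = {n1, n3}, add states in Sat(¬b) with some successor in Z. Z1 = {n1, n2, n3}; Z2 = {n1, n2, n3, n5}; Z3 = {n1, n2, n3, n4, n5}; fixed.
Sat(E[¬b U AG (EX r)]) = {n1, n2, n3, n4, n5}
n4 ∈ Sat(E[¬b U AG (EX r)]) = {n1, n2, n3, n4, n5}, so the formula holds at n4.

Yes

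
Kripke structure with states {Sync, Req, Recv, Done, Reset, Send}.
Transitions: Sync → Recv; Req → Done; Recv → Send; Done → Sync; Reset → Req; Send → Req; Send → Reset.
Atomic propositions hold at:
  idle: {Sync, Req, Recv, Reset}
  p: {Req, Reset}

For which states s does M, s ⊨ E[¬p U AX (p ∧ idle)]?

{Sync, Recv, Done, Reset, Send}

Sat(¬p) = {Sync, Recv, Done, Send}
Sat(p ∧ idle) = {Req, Reset}
Sat(AX (p ∧ idle)) = {s : every successor in {Req, Reset}} = {Reset, Send}
E[¬p U AX (p ∧ idle)]: least fixpoint, start Z0 = Sat(AX (p ∧ idle)) = {Reset, Send}, add states in Sat(¬p) with some successor in Z. Z1 = {Recv, Reset, Send}; Z2 = {Sync, Recv, Reset, Send}; Z3 = {Sync, Recv, Done, Reset, Send}; fixed.
Sat(E[¬p U AX (p ∧ idle)]) = {Sync, Recv, Done, Reset, Send}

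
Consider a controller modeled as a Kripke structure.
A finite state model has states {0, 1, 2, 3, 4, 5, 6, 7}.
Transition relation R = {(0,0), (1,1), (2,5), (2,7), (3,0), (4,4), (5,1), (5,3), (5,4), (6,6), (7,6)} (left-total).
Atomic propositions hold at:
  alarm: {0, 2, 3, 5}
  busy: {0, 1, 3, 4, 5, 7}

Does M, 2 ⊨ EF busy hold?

EF busy: least fixpoint, start Z0 = {0, 1, 3, 4, 5, 7}, add states with some successor in Z. Z1 = {0, 1, 2, 3, 4, 5, 7}; fixed.
Sat(EF busy) = {0, 1, 2, 3, 4, 5, 7}
2 ∈ Sat(EF busy) = {0, 1, 2, 3, 4, 5, 7}, so the formula holds at 2.

Yes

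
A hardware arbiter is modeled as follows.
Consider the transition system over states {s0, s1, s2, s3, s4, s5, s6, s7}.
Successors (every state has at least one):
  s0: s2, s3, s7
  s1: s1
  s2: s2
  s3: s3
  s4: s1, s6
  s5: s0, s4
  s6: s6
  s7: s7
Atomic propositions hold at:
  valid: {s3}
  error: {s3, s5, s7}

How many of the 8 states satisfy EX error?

3

Sat(EX error) = {s : some successor in {s3, s5, s7}} = {s0, s3, s7}
|Sat(EX error)| = |{s0, s3, s7}| = 3.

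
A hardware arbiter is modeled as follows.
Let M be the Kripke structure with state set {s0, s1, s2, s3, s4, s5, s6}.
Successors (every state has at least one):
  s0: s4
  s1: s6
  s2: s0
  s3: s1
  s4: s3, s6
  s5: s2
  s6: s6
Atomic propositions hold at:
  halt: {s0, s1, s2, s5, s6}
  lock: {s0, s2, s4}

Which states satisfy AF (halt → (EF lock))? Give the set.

{s0, s2, s3, s4, s5}

EF lock: least fixpoint, start Z0 = {s0, s2, s4}, add states with some successor in Z. Z1 = {s0, s2, s4, s5}; fixed.
Sat(EF lock) = {s0, s2, s4, s5}
Sat(halt → (EF lock)) = {s0, s2, s3, s4, s5}
AF (halt → (EF lock)): least fixpoint, start Z0 = {s0, s2, s3, s4, s5}, add states with every successor in Z. Already a fixed point.
Sat(AF (halt → (EF lock))) = {s0, s2, s3, s4, s5}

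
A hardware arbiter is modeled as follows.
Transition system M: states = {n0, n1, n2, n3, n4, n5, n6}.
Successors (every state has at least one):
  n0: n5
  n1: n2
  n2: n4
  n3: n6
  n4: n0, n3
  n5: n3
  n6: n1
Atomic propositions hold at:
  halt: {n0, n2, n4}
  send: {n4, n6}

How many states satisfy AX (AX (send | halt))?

3

Sat(send | halt) = {n0, n2, n4, n6}
Sat(AX (send | halt)) = {s : every successor in {n0, n2, n4, n6}} = {n1, n2, n3}
Sat(AX (AX (send | halt))) = {s : every successor in {n1, n2, n3}} = {n1, n5, n6}
|Sat(AX (AX (send | halt)))| = |{n1, n5, n6}| = 3.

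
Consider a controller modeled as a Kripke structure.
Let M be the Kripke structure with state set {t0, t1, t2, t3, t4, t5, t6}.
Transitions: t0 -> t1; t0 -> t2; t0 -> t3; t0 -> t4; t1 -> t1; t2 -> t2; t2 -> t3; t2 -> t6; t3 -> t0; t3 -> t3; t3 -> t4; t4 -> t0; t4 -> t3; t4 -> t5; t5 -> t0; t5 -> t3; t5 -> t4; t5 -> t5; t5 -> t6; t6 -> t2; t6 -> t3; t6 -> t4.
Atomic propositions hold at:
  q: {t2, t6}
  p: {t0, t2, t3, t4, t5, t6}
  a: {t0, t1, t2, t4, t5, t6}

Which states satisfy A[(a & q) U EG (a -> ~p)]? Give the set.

{t1, t3}

Sat(a & q) = {t2, t6}
Sat(~p) = {t1}
Sat(a -> ~p) = {t1, t3}
EG (a -> ~p): greatest fixpoint, start Z0 = {t1, t3}, keep only states in Sat with some successor in Z. Already a fixed point.
Sat(EG (a -> ~p)) = {t1, t3}
A[(a & q) U EG (a -> ~p)]: least fixpoint, start Z0 = Sat(EG (a -> ~p)) = {t1, t3}, add states in Sat(a & q) with every successor in Z. Already a fixed point.
Sat(A[(a & q) U EG (a -> ~p)]) = {t1, t3}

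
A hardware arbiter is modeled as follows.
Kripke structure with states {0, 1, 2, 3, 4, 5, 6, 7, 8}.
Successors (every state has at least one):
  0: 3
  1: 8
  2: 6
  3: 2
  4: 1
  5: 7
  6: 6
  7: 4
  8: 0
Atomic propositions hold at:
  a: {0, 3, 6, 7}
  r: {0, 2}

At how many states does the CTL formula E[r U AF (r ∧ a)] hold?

6

Sat(r ∧ a) = {0}
AF (r ∧ a): least fixpoint, start Z0 = {0}, add states with every successor in Z. Z1 = {0, 8}; Z2 = {0, 1, 8}; Z3 = {0, 1, 4, 8}; Z4 = {0, 1, 4, 7, 8}; Z5 = {0, 1, 4, 5, 7, 8}; fixed.
Sat(AF (r ∧ a)) = {0, 1, 4, 5, 7, 8}
E[r U AF (r ∧ a)]: least fixpoint, start Z0 = Sat(AF (r ∧ a)) = {0, 1, 4, 5, 7, 8}, add states in Sat(r) with some successor in Z. Already a fixed point.
Sat(E[r U AF (r ∧ a)]) = {0, 1, 4, 5, 7, 8}
|Sat(E[r U AF (r ∧ a)])| = |{0, 1, 4, 5, 7, 8}| = 6.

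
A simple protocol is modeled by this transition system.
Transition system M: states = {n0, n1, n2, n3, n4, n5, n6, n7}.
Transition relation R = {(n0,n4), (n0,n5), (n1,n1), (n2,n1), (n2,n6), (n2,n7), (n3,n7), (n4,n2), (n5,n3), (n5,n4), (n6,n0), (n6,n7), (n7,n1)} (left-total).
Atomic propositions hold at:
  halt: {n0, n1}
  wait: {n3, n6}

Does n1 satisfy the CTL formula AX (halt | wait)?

Sat(halt | wait) = {n0, n1, n3, n6}
Sat(AX (halt | wait)) = {s : every successor in {n0, n1, n3, n6}} = {n1, n7}
n1 ∈ Sat(AX (halt | wait)) = {n1, n7}, so the formula holds at n1.

Yes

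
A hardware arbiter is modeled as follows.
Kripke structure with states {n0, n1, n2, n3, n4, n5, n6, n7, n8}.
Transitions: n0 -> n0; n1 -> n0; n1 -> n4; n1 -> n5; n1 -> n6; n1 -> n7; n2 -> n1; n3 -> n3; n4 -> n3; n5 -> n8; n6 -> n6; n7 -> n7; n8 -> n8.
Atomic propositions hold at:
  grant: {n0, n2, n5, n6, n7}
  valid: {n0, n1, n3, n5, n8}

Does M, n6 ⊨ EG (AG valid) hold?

AG valid: greatest fixpoint, start Z0 = {n0, n1, n3, n5, n8}, keep only states in Sat with every successor in Z. Z1 = {n0, n3, n5, n8}; fixed.
Sat(AG valid) = {n0, n3, n5, n8}
EG (AG valid): greatest fixpoint, start Z0 = {n0, n3, n5, n8}, keep only states in Sat with some successor in Z. Already a fixed point.
Sat(EG (AG valid)) = {n0, n3, n5, n8}
n6 ∉ Sat(EG (AG valid)) = {n0, n3, n5, n8}, so the formula does not hold at n6.

No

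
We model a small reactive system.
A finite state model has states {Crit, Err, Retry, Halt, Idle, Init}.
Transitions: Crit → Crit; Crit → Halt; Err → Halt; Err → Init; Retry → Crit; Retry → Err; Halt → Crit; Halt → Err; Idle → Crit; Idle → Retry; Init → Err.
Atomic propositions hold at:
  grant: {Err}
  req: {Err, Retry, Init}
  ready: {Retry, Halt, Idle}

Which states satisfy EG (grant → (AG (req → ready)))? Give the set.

Sat(req → ready) = {Crit, Retry, Halt, Idle}
AG (req → ready): greatest fixpoint, start Z0 = {Crit, Retry, Halt, Idle}, keep only states in Sat with every successor in Z. Z1 = {Crit, Idle}; Z2 = ∅; fixed.
Sat(AG (req → ready)) = ∅
Sat(grant → (AG (req → ready))) = {Crit, Retry, Halt, Idle, Init}
EG (grant → (AG (req → ready))): greatest fixpoint, start Z0 = {Crit, Retry, Halt, Idle, Init}, keep only states in Sat with some successor in Z. Z1 = {Crit, Retry, Halt, Idle}; fixed.
Sat(EG (grant → (AG (req → ready)))) = {Crit, Retry, Halt, Idle}

{Crit, Retry, Halt, Idle}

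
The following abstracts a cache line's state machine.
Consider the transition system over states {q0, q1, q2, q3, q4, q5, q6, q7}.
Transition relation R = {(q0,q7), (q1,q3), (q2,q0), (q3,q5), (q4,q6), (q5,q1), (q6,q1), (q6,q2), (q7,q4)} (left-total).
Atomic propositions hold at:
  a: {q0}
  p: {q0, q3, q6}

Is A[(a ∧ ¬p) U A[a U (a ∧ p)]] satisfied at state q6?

Sat(¬p) = {q1, q2, q4, q5, q7}
Sat(a ∧ ¬p) = ∅
Sat(a ∧ p) = {q0}
A[a U (a ∧ p)]: least fixpoint, start Z0 = Sat((a ∧ p)) = {q0}, add states in Sat(a) with every successor in Z. Already a fixed point.
Sat(A[a U (a ∧ p)]) = {q0}
A[(a ∧ ¬p) U A[a U (a ∧ p)]]: least fixpoint, start Z0 = Sat(A[a U (a ∧ p)]) = {q0}, add states in Sat(a ∧ ¬p) with every successor in Z. Already a fixed point.
Sat(A[(a ∧ ¬p) U A[a U (a ∧ p)]]) = {q0}
q6 ∉ Sat(A[(a ∧ ¬p) U A[a U (a ∧ p)]]) = {q0}, so the formula does not hold at q6.

No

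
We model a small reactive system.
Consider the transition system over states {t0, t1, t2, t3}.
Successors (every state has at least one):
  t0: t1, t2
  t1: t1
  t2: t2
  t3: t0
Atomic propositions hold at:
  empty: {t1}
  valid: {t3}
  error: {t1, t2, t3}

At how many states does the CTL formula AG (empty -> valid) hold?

1

Sat(empty -> valid) = {t0, t2, t3}
AG (empty -> valid): greatest fixpoint, start Z0 = {t0, t2, t3}, keep only states in Sat with every successor in Z. Z1 = {t2, t3}; Z2 = {t2}; fixed.
Sat(AG (empty -> valid)) = {t2}
|Sat(AG (empty -> valid))| = |{t2}| = 1.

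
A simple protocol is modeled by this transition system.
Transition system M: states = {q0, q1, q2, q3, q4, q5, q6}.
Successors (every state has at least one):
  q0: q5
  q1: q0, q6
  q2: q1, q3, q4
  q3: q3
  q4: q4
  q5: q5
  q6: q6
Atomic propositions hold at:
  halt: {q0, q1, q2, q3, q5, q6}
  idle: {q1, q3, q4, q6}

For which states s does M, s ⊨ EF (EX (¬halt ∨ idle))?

{q1, q2, q3, q4, q6}

Sat(¬halt) = {q4}
Sat(¬halt ∨ idle) = {q1, q3, q4, q6}
Sat(EX (¬halt ∨ idle)) = {s : some successor in {q1, q3, q4, q6}} = {q1, q2, q3, q4, q6}
EF (EX (¬halt ∨ idle)): least fixpoint, start Z0 = {q1, q2, q3, q4, q6}, add states with some successor in Z. Already a fixed point.
Sat(EF (EX (¬halt ∨ idle))) = {q1, q2, q3, q4, q6}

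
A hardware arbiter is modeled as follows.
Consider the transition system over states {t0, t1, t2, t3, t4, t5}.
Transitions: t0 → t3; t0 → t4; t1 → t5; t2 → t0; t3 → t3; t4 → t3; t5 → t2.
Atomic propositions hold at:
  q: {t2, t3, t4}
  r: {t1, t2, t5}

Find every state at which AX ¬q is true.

{t1, t2}

Sat(¬q) = {t0, t1, t5}
Sat(AX ¬q) = {s : every successor in {t0, t1, t5}} = {t1, t2}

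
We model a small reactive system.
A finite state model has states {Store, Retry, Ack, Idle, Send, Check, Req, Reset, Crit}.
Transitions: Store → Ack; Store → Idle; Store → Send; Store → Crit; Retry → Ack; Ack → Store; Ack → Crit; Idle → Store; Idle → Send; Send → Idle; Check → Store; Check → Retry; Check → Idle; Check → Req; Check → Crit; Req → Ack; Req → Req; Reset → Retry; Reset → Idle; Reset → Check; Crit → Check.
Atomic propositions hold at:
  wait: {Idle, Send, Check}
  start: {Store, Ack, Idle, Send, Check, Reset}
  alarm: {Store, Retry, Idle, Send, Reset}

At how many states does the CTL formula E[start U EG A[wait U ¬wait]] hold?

Sat(¬wait) = {Store, Retry, Ack, Req, Reset, Crit}
A[wait U ¬wait]: least fixpoint, start Z0 = Sat(¬wait) = {Store, Retry, Ack, Req, Reset, Crit}, add states in Sat(wait) with every successor in Z. Already a fixed point.
Sat(A[wait U ¬wait]) = {Store, Retry, Ack, Req, Reset, Crit}
EG A[wait U ¬wait]: greatest fixpoint, start Z0 = {Store, Retry, Ack, Req, Reset, Crit}, keep only states in Sat with some successor in Z. Z1 = {Store, Retry, Ack, Req, Reset}; fixed.
Sat(EG A[wait U ¬wait]) = {Store, Retry, Ack, Req, Reset}
E[start U EG A[wait U ¬wait]]: least fixpoint, start Z0 = Sat(EG A[wait U ¬wait]) = {Store, Retry, Ack, Req, Reset}, add states in Sat(start) with some successor in Z. Z1 = {Store, Retry, Ack, Idle, Check, Req, Reset}; Z2 = {Store, Retry, Ack, Idle, Send, Check, Req, Reset}; fixed.
Sat(E[start U EG A[wait U ¬wait]]) = {Store, Retry, Ack, Idle, Send, Check, Req, Reset}
|Sat(E[start U EG A[wait U ¬wait]])| = |{Store, Retry, Ack, Idle, Send, Check, Req, Reset}| = 8.

8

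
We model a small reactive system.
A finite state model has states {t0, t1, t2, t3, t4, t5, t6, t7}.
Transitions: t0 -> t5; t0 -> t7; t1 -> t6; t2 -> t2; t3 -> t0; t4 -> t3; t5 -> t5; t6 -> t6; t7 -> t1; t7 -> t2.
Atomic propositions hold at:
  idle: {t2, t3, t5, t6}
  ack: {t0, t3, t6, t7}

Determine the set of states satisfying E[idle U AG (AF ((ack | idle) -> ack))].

Sat(ack | idle) = {t0, t2, t3, t5, t6, t7}
Sat((ack | idle) -> ack) = {t0, t1, t3, t4, t6, t7}
AF ((ack | idle) -> ack): least fixpoint, start Z0 = {t0, t1, t3, t4, t6, t7}, add states with every successor in Z. Already a fixed point.
Sat(AF ((ack | idle) -> ack)) = {t0, t1, t3, t4, t6, t7}
AG (AF ((ack | idle) -> ack)): greatest fixpoint, start Z0 = {t0, t1, t3, t4, t6, t7}, keep only states in Sat with every successor in Z. Z1 = {t1, t3, t4, t6}; Z2 = {t1, t4, t6}; Z3 = {t1, t6}; fixed.
Sat(AG (AF ((ack | idle) -> ack))) = {t1, t6}
E[idle U AG (AF ((ack | idle) -> ack))]: least fixpoint, start Z0 = Sat(AG (AF ((ack | idle) -> ack))) = {t1, t6}, add states in Sat(idle) with some successor in Z. Already a fixed point.
Sat(E[idle U AG (AF ((ack | idle) -> ack))]) = {t1, t6}

{t1, t6}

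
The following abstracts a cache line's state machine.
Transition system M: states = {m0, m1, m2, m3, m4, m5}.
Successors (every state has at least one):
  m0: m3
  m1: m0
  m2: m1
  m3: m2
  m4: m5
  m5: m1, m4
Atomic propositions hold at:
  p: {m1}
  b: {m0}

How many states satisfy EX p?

2

Sat(EX p) = {s : some successor in {m1}} = {m2, m5}
|Sat(EX p)| = |{m2, m5}| = 2.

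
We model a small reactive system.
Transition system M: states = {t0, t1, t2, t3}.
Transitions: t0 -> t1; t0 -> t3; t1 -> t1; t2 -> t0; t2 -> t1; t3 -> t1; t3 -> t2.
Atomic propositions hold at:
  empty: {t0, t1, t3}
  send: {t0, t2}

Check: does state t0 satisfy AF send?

Yes

AF send: least fixpoint, start Z0 = {t0, t2}, add states with every successor in Z. Already a fixed point.
Sat(AF send) = {t0, t2}
t0 ∈ Sat(AF send) = {t0, t2}, so the formula holds at t0.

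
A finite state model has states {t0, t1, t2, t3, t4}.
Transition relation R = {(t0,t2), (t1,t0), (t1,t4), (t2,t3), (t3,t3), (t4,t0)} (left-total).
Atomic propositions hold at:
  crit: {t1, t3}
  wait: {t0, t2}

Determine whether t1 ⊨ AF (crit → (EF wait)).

EF wait: least fixpoint, start Z0 = {t0, t2}, add states with some successor in Z. Z1 = {t0, t1, t2, t4}; fixed.
Sat(EF wait) = {t0, t1, t2, t4}
Sat(crit → (EF wait)) = {t0, t1, t2, t4}
AF (crit → (EF wait)): least fixpoint, start Z0 = {t0, t1, t2, t4}, add states with every successor in Z. Already a fixed point.
Sat(AF (crit → (EF wait))) = {t0, t1, t2, t4}
t1 ∈ Sat(AF (crit → (EF wait))) = {t0, t1, t2, t4}, so the formula holds at t1.

Yes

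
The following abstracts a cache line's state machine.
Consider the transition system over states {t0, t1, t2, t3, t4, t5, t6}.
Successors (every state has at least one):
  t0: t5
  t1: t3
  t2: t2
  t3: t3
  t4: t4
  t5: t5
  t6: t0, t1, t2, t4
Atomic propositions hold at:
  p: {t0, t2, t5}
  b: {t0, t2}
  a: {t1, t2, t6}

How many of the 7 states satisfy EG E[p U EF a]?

2

EF a: least fixpoint, start Z0 = {t1, t2, t6}, add states with some successor in Z. Already a fixed point.
Sat(EF a) = {t1, t2, t6}
E[p U EF a]: least fixpoint, start Z0 = Sat(EF a) = {t1, t2, t6}, add states in Sat(p) with some successor in Z. Already a fixed point.
Sat(E[p U EF a]) = {t1, t2, t6}
EG E[p U EF a]: greatest fixpoint, start Z0 = {t1, t2, t6}, keep only states in Sat with some successor in Z. Z1 = {t2, t6}; fixed.
Sat(EG E[p U EF a]) = {t2, t6}
|Sat(EG E[p U EF a])| = |{t2, t6}| = 2.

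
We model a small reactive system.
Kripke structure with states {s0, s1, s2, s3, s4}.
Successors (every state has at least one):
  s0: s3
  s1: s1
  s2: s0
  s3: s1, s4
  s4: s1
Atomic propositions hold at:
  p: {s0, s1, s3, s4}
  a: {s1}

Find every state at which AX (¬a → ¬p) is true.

Sat(¬a) = {s0, s2, s3, s4}
Sat(¬p) = {s2}
Sat(¬a → ¬p) = {s1, s2}
Sat(AX (¬a → ¬p)) = {s : every successor in {s1, s2}} = {s1, s4}

{s1, s4}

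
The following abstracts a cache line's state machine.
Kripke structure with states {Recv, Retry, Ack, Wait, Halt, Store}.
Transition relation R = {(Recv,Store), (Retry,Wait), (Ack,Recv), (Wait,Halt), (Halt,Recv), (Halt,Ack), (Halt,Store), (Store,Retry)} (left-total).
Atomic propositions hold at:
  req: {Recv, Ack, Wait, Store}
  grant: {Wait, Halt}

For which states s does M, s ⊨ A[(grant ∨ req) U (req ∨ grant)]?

Sat(grant ∨ req) = {Recv, Ack, Wait, Halt, Store}
Sat(req ∨ grant) = {Recv, Ack, Wait, Halt, Store}
A[(grant ∨ req) U (req ∨ grant)]: least fixpoint, start Z0 = Sat((req ∨ grant)) = {Recv, Ack, Wait, Halt, Store}, add states in Sat(grant ∨ req) with every successor in Z. Already a fixed point.
Sat(A[(grant ∨ req) U (req ∨ grant)]) = {Recv, Ack, Wait, Halt, Store}

{Recv, Ack, Wait, Halt, Store}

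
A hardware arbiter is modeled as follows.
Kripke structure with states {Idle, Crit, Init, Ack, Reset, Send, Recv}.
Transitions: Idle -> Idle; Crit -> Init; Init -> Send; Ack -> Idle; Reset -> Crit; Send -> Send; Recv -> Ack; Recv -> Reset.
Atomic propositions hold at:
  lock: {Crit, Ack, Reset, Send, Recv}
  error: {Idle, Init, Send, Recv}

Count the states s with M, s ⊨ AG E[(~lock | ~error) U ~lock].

2

Sat(~lock) = {Idle, Init}
Sat(~error) = {Crit, Ack, Reset}
Sat(~lock | ~error) = {Idle, Crit, Init, Ack, Reset}
E[(~lock | ~error) U ~lock]: least fixpoint, start Z0 = Sat(~lock) = {Idle, Init}, add states in Sat(~lock | ~error) with some successor in Z. Z1 = {Idle, Crit, Init, Ack}; Z2 = {Idle, Crit, Init, Ack, Reset}; fixed.
Sat(E[(~lock | ~error) U ~lock]) = {Idle, Crit, Init, Ack, Reset}
AG E[(~lock | ~error) U ~lock]: greatest fixpoint, start Z0 = {Idle, Crit, Init, Ack, Reset}, keep only states in Sat with every successor in Z. Z1 = {Idle, Crit, Ack, Reset}; Z2 = {Idle, Ack, Reset}; Z3 = {Idle, Ack}; fixed.
Sat(AG E[(~lock | ~error) U ~lock]) = {Idle, Ack}
|Sat(AG E[(~lock | ~error) U ~lock])| = |{Idle, Ack}| = 2.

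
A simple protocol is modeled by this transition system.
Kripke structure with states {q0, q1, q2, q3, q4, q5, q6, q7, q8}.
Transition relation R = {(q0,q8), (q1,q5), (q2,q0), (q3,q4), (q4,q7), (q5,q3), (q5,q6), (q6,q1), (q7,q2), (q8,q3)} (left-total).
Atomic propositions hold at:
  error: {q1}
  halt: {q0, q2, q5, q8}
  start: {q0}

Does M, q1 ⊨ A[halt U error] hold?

A[halt U error]: least fixpoint, start Z0 = Sat(error) = {q1}, add states in Sat(halt) with every successor in Z. Already a fixed point.
Sat(A[halt U error]) = {q1}
q1 ∈ Sat(A[halt U error]) = {q1}, so the formula holds at q1.

Yes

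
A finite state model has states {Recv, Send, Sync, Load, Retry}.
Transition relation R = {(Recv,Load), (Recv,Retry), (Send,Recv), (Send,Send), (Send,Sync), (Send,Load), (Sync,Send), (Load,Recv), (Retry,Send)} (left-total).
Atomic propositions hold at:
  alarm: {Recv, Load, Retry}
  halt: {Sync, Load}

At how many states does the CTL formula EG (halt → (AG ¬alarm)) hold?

3

Sat(¬alarm) = {Send, Sync}
AG ¬alarm: greatest fixpoint, start Z0 = {Send, Sync}, keep only states in Sat with every successor in Z. Z1 = {Sync}; Z2 = ∅; fixed.
Sat(AG ¬alarm) = ∅
Sat(halt → (AG ¬alarm)) = {Recv, Send, Retry}
EG (halt → (AG ¬alarm)): greatest fixpoint, start Z0 = {Recv, Send, Retry}, keep only states in Sat with some successor in Z. Already a fixed point.
Sat(EG (halt → (AG ¬alarm))) = {Recv, Send, Retry}
|Sat(EG (halt → (AG ¬alarm)))| = |{Recv, Send, Retry}| = 3.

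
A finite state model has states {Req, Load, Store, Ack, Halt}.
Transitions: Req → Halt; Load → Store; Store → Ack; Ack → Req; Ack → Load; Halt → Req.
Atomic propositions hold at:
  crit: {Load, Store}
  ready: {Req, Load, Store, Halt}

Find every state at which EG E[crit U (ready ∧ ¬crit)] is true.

Sat(¬crit) = {Req, Ack, Halt}
Sat(ready ∧ ¬crit) = {Req, Halt}
E[crit U (ready ∧ ¬crit)]: least fixpoint, start Z0 = Sat((ready ∧ ¬crit)) = {Req, Halt}, add states in Sat(crit) with some successor in Z. Already a fixed point.
Sat(E[crit U (ready ∧ ¬crit)]) = {Req, Halt}
EG E[crit U (ready ∧ ¬crit)]: greatest fixpoint, start Z0 = {Req, Halt}, keep only states in Sat with some successor in Z. Already a fixed point.
Sat(EG E[crit U (ready ∧ ¬crit)]) = {Req, Halt}

{Req, Halt}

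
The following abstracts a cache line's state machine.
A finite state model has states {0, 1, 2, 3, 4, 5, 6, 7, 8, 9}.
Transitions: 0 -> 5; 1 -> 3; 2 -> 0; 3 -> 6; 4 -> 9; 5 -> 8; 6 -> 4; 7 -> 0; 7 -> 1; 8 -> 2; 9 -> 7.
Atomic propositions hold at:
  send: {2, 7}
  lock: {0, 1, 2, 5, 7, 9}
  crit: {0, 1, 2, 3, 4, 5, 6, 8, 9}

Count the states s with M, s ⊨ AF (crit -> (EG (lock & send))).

6

Sat(lock & send) = {2, 7}
EG (lock & send): greatest fixpoint, start Z0 = {2, 7}, keep only states in Sat with some successor in Z. Z1 = ∅; fixed.
Sat(EG (lock & send)) = ∅
Sat(crit -> (EG (lock & send))) = {7}
AF (crit -> (EG (lock & send))): least fixpoint, start Z0 = {7}, add states with every successor in Z. Z1 = {7, 9}; Z2 = {4, 7, 9}; Z3 = {4, 6, 7, 9}; Z4 = {3, 4, 6, 7, 9}; Z5 = {1, 3, 4, 6, 7, 9}; fixed.
Sat(AF (crit -> (EG (lock & send)))) = {1, 3, 4, 6, 7, 9}
|Sat(AF (crit -> (EG (lock & send))))| = |{1, 3, 4, 6, 7, 9}| = 6.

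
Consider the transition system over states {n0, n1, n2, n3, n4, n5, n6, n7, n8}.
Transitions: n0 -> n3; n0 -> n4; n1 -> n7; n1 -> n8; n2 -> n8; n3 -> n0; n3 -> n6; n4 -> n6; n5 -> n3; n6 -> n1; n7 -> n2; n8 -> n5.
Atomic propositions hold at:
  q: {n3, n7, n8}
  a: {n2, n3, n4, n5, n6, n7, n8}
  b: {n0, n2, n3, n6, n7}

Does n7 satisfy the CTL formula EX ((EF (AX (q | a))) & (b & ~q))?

Sat(q | a) = {n2, n3, n4, n5, n6, n7, n8}
Sat(AX (q | a)) = {s : every successor in {n2, n3, n4, n5, n6, n7, n8}} = {n0, n1, n2, n4, n5, n7, n8}
EF (AX (q | a)): least fixpoint, start Z0 = {n0, n1, n2, n4, n5, n7, n8}, add states with some successor in Z. Z1 = {n0, n1, n2, n3, n4, n5, n6, n7, n8}; fixed.
Sat(EF (AX (q | a))) = {n0, n1, n2, n3, n4, n5, n6, n7, n8}
Sat(~q) = {n0, n1, n2, n4, n5, n6}
Sat(b & ~q) = {n0, n2, n6}
Sat((EF (AX (q | a))) & (b & ~q)) = {n0, n2, n6}
Sat(EX ((EF (AX (q | a))) & (b & ~q))) = {s : some successor in {n0, n2, n6}} = {n3, n4, n7}
n7 ∈ Sat(EX ((EF (AX (q | a))) & (b & ~q))) = {n3, n4, n7}, so the formula holds at n7.

Yes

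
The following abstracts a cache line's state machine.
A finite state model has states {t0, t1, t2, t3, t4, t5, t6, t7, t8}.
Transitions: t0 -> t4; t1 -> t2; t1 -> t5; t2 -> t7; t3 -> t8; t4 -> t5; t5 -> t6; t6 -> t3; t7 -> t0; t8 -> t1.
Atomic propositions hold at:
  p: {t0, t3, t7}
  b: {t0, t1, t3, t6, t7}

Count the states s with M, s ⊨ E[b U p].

4

E[b U p]: least fixpoint, start Z0 = Sat(p) = {t0, t3, t7}, add states in Sat(b) with some successor in Z. Z1 = {t0, t3, t6, t7}; fixed.
Sat(E[b U p]) = {t0, t3, t6, t7}
|Sat(E[b U p])| = |{t0, t3, t6, t7}| = 4.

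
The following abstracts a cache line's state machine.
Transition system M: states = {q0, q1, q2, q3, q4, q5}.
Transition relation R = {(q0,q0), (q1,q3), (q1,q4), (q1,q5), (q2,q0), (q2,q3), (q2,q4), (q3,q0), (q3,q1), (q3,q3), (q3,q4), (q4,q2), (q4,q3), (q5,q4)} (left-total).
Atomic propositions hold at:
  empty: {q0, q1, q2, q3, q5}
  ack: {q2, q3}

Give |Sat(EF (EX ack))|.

Sat(EX ack) = {s : some successor in {q2, q3}} = {q1, q2, q3, q4}
EF (EX ack): least fixpoint, start Z0 = {q1, q2, q3, q4}, add states with some successor in Z. Z1 = {q1, q2, q3, q4, q5}; fixed.
Sat(EF (EX ack)) = {q1, q2, q3, q4, q5}
|Sat(EF (EX ack))| = |{q1, q2, q3, q4, q5}| = 5.

5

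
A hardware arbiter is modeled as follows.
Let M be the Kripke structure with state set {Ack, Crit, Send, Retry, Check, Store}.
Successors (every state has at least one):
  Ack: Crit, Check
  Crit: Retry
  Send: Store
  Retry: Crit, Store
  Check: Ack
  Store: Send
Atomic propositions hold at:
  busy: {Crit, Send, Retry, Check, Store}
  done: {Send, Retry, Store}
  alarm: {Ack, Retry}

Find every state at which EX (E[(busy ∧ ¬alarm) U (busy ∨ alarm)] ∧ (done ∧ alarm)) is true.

{Crit}

Sat(¬alarm) = {Crit, Send, Check, Store}
Sat(busy ∧ ¬alarm) = {Crit, Send, Check, Store}
Sat(busy ∨ alarm) = {Ack, Crit, Send, Retry, Check, Store}
E[(busy ∧ ¬alarm) U (busy ∨ alarm)]: least fixpoint, start Z0 = Sat((busy ∨ alarm)) = {Ack, Crit, Send, Retry, Check, Store}, add states in Sat(busy ∧ ¬alarm) with some successor in Z. Already a fixed point.
Sat(E[(busy ∧ ¬alarm) U (busy ∨ alarm)]) = {Ack, Crit, Send, Retry, Check, Store}
Sat(done ∧ alarm) = {Retry}
Sat(E[(busy ∧ ¬alarm) U (busy ∨ alarm)] ∧ (done ∧ alarm)) = {Retry}
Sat(EX (E[(busy ∧ ¬alarm) U (busy ∨ alarm)] ∧ (done ∧ alarm))) = {s : some successor in {Retry}} = {Crit}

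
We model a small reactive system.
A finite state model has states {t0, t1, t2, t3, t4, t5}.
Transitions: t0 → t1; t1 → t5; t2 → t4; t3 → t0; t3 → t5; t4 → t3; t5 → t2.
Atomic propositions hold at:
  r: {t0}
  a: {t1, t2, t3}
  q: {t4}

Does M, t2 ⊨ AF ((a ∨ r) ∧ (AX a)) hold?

No

Sat(a ∨ r) = {t0, t1, t2, t3}
Sat(AX a) = {s : every successor in {t1, t2, t3}} = {t0, t4, t5}
Sat((a ∨ r) ∧ (AX a)) = {t0}
AF ((a ∨ r) ∧ (AX a)): least fixpoint, start Z0 = {t0}, add states with every successor in Z. Already a fixed point.
Sat(AF ((a ∨ r) ∧ (AX a))) = {t0}
t2 ∉ Sat(AF ((a ∨ r) ∧ (AX a))) = {t0}, so the formula does not hold at t2.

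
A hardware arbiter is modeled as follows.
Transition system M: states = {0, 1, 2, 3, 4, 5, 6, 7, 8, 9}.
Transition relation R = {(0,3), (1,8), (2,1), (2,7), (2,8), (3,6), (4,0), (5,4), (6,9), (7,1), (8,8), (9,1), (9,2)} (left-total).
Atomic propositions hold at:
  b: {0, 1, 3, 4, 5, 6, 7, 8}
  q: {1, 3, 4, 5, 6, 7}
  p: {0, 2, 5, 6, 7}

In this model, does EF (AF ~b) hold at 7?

Sat(~b) = {2, 9}
AF ~b: least fixpoint, start Z0 = {2, 9}, add states with every successor in Z. Z1 = {2, 6, 9}; Z2 = {2, 3, 6, 9}; Z3 = {0, 2, 3, 6, 9}; Z4 = {0, 2, 3, 4, 6, 9}; Z5 = {0, 2, 3, 4, 5, 6, 9}; fixed.
Sat(AF ~b) = {0, 2, 3, 4, 5, 6, 9}
EF (AF ~b): least fixpoint, start Z0 = {0, 2, 3, 4, 5, 6, 9}, add states with some successor in Z. Already a fixed point.
Sat(EF (AF ~b)) = {0, 2, 3, 4, 5, 6, 9}
7 ∉ Sat(EF (AF ~b)) = {0, 2, 3, 4, 5, 6, 9}, so the formula does not hold at 7.

No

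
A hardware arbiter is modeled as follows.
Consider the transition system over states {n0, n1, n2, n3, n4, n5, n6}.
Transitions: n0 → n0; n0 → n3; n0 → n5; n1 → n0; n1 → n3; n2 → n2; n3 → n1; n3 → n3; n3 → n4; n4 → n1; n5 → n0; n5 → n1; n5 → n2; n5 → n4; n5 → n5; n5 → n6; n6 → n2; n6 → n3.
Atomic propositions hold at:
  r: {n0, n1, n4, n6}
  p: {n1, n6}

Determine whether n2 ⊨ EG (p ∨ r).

Sat(p ∨ r) = {n0, n1, n4, n6}
EG (p ∨ r): greatest fixpoint, start Z0 = {n0, n1, n4, n6}, keep only states in Sat with some successor in Z. Z1 = {n0, n1, n4}; fixed.
Sat(EG (p ∨ r)) = {n0, n1, n4}
n2 ∉ Sat(EG (p ∨ r)) = {n0, n1, n4}, so the formula does not hold at n2.

No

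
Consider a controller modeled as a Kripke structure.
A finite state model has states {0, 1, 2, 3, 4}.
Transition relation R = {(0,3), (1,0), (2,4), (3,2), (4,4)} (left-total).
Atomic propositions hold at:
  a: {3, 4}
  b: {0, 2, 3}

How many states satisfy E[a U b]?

3

E[a U b]: least fixpoint, start Z0 = Sat(b) = {0, 2, 3}, add states in Sat(a) with some successor in Z. Already a fixed point.
Sat(E[a U b]) = {0, 2, 3}
|Sat(E[a U b])| = |{0, 2, 3}| = 3.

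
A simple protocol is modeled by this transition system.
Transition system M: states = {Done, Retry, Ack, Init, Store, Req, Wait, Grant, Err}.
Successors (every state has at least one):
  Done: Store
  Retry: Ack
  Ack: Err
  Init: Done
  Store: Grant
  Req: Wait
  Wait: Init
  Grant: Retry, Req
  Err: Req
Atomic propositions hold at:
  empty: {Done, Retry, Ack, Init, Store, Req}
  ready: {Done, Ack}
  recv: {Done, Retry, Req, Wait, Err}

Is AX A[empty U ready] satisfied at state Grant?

No

A[empty U ready]: least fixpoint, start Z0 = Sat(ready) = {Done, Ack}, add states in Sat(empty) with every successor in Z. Z1 = {Done, Retry, Ack, Init}; fixed.
Sat(A[empty U ready]) = {Done, Retry, Ack, Init}
Sat(AX A[empty U ready]) = {s : every successor in {Done, Retry, Ack, Init}} = {Retry, Init, Wait}
Grant ∉ Sat(AX A[empty U ready]) = {Retry, Init, Wait}, so the formula does not hold at Grant.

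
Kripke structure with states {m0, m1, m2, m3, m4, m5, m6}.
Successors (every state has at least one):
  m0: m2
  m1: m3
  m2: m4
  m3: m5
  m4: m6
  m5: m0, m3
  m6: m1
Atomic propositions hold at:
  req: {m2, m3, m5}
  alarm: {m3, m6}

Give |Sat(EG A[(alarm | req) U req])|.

2

Sat(alarm | req) = {m2, m3, m5, m6}
A[(alarm | req) U req]: least fixpoint, start Z0 = Sat(req) = {m2, m3, m5}, add states in Sat(alarm | req) with every successor in Z. Already a fixed point.
Sat(A[(alarm | req) U req]) = {m2, m3, m5}
EG A[(alarm | req) U req]: greatest fixpoint, start Z0 = {m2, m3, m5}, keep only states in Sat with some successor in Z. Z1 = {m3, m5}; fixed.
Sat(EG A[(alarm | req) U req]) = {m3, m5}
|Sat(EG A[(alarm | req) U req])| = |{m3, m5}| = 2.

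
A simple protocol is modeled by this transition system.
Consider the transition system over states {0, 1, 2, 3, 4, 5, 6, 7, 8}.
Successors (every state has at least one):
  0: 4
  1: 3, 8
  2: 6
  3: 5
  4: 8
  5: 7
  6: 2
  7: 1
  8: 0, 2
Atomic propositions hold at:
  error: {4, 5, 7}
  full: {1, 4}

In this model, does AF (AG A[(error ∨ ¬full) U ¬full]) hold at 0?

Sat(¬full) = {0, 2, 3, 5, 6, 7, 8}
Sat(error ∨ ¬full) = {0, 2, 3, 4, 5, 6, 7, 8}
A[(error ∨ ¬full) U ¬full]: least fixpoint, start Z0 = Sat(¬full) = {0, 2, 3, 5, 6, 7, 8}, add states in Sat(error ∨ ¬full) with every successor in Z. Z1 = {0, 2, 3, 4, 5, 6, 7, 8}; fixed.
Sat(A[(error ∨ ¬full) U ¬full]) = {0, 2, 3, 4, 5, 6, 7, 8}
AG A[(error ∨ ¬full) U ¬full]: greatest fixpoint, start Z0 = {0, 2, 3, 4, 5, 6, 7, 8}, keep only states in Sat with every successor in Z. Z1 = {0, 2, 3, 4, 5, 6, 8}; Z2 = {0, 2, 3, 4, 6, 8}; Z3 = {0, 2, 4, 6, 8}; fixed.
Sat(AG A[(error ∨ ¬full) U ¬full]) = {0, 2, 4, 6, 8}
AF (AG A[(error ∨ ¬full) U ¬full]): least fixpoint, start Z0 = {0, 2, 4, 6, 8}, add states with every successor in Z. Already a fixed point.
Sat(AF (AG A[(error ∨ ¬full) U ¬full])) = {0, 2, 4, 6, 8}
0 ∈ Sat(AF (AG A[(error ∨ ¬full) U ¬full])) = {0, 2, 4, 6, 8}, so the formula holds at 0.

Yes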